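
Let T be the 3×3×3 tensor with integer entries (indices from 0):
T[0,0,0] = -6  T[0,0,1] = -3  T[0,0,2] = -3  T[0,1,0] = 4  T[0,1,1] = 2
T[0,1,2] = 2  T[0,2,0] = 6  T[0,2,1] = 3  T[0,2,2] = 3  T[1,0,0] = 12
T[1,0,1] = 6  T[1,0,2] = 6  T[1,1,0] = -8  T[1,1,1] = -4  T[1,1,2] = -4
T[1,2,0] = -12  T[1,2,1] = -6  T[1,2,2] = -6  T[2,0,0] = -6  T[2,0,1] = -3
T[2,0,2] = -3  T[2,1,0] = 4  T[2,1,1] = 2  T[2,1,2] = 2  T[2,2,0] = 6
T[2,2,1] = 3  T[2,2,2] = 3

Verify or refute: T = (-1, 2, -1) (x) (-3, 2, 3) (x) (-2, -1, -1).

Yes

Reconstruct entrywise from the claimed factors. For example, T[1,0,0] = 12 and Σₗ aₗ[1]bₗ[0]cₗ[0] = (2)·(-3)·(-2) = 12; checking all 27 entries, every one matches. The claim holds.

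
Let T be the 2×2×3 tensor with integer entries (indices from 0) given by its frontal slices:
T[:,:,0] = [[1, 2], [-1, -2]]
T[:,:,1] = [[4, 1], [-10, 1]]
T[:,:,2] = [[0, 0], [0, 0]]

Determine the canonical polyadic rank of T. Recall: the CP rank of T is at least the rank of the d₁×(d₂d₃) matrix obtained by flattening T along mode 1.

2

Lower bound: the mode-1 unfolding of T (rows indexed by i, columns by (j,k) = (0,0), (0,1), (0,2), (1,0), (1,1), (1,2)) is [[1, 4, 0, 2, 1, 0], [-1, -10, 0, -2, 1, 0]].
There the 2×2 minor on rows i ∈ {0, 1}, columns (j,k) ∈ {(0,0), (0,1)} is det [[1, 4], [-1, -10]] = -6 ≠ 0, so this unfolding has rank ≥ 2; CP rank is at least every unfolding rank, so rank(T) ≥ 2. (This is only a lower bound: in general the CP rank may exceed every unfolding rank, so we still need to exhibit 2 rank-1 terms summing to T.)
Upper bound — finding two terms. Write S_k = T[:,:,k] for the frontal slices: S₀ = [[1, 2], [-1, -2]], S₁ = [[4, 1], [-10, 1]], S₂ = [[0, 0], [0, 0]].
If T = a₁ ∘ b₁ ∘ c₁ + a₂ ∘ b₂ ∘ c₂ then each S_k = c₁[k]·a₁b₁ᵀ + c₂[k]·a₂b₂ᵀ. S₀ and S₁ are linearly independent, so a₁b₁ᵀ and a₂b₂ᵀ must span the same plane of matrices: they are the rank-1 matrices of the form x·S₀ + y·S₁.
det(x·S₀ + y·S₁) is 14·xy + 14·y² = 14·(y)(x + y), vanishing at (x:y) = (1:0) and (1:-1).
M₁ = S₀ = [[1, 2], [-1, -2]] = [1, -1][1, 2]ᵀ and M₂ = S₀ − S₁ = [[-3, 1], [9, -3]] = −[1, -3][3, -1]ᵀ, so take a₁ = [1, -1], b₁ = [1, 2], a₂ = [1, -3], b₂ = [3, -1].
Each slice is an integer combination of E₁ = a₁b₁ᵀ and E₂ = a₂b₂ᵀ: S₀ = E₁, S₁ = E₁ + E₂, S₂ = 0; reading off coefficients, c₁ = [1, 1, 0] and c₂ = [0, 1, 0].
Hence T = [1, -1] ∘ [1, 2] ∘ [1, 1, 0] + [1, -3] ∘ [3, -1] ∘ [0, 1, 0], so rank(T) ≤ 2.
These bounds meet, so rank(T) = 2.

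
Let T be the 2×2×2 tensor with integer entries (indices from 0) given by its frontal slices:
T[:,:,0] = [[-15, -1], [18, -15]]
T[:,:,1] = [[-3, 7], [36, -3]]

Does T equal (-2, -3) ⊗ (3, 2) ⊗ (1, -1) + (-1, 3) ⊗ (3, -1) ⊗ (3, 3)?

Yes

Reconstruct entrywise from the claimed factors. For example, T[0,1,1] = 7 and Σₗ aₗ[0]bₗ[1]cₗ[1] = (-2)·(2)·(-1) + (-1)·(-1)·(3) = 7; checking all 8 entries, every one matches. The claim holds.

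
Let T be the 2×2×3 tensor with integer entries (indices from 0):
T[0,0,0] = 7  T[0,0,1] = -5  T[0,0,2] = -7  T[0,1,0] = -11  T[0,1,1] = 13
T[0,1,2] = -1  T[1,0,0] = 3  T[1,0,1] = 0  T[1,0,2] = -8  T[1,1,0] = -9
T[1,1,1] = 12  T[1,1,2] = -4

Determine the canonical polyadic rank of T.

Lower bound: in the mode-1 unfolding of T (rows indexed by i, columns by (j,k)) the 2×2 minor on rows i ∈ {0, 1}, columns (j,k) ∈ {(0,0), (0,1)} is det [[7, -5], [3, 0]] = 15 ≠ 0, so that unfolding has rank ≥ 2 and hence rank(T) ≥ 2 (CP rank is at least every unfolding rank, though it can be larger).
Upper bound: with S_k = T[:,:,k], the two rank-1 terms a₁b₁ᵀ, a₂b₂ᵀ are the rank-1 members of the pencil x·S₀ + y·S₁.
det(x·S₀ + y·S₁) is −30·x² + 90·xy − 60·y² = (-30)·(x − 2·y)(x − y), vanishing at (x:y) = (2:1) and (1:1).
M₁ = 2·S₀ + S₁ = [[9, -9], [6, -6]] = 3·[3, 2][1, -1]ᵀ and M₂ = S₀ + S₁ = [[2, 2], [3, 3]] = [2, 3][1, 1]ᵀ, so take a₁ = [3, 2], b₁ = [1, -1], a₂ = [2, 3], b₂ = [1, 1].
Each slice is an integer combination of E₁ = a₁b₁ᵀ and E₂ = a₂b₂ᵀ: S₀ = 3·E₁ − E₂, S₁ = −3·E₁ + 2·E₂, S₂ = −E₁ − 2·E₂; reading off coefficients, c₁ = [3, -3, -1] and c₂ = [-1, 2, -2].
Hence T = [3, 2] ∘ [1, -1] ∘ [3, -3, -1] + [2, 3] ∘ [1, 1] ∘ [-1, 2, -2], so rank(T) ≤ 2.
These bounds meet, so rank(T) = 2.

2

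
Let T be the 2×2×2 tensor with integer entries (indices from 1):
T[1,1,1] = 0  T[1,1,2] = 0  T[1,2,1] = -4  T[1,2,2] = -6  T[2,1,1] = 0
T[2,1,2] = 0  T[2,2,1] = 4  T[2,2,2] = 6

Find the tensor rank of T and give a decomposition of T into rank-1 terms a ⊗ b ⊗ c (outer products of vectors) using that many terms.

Lower bound: T ≠ 0 (e.g. T[1,2,1] = -4), so rank(T) ≥ 1.
Upper bound: if T = a ⊗ b ⊗ c then every fibre of T is a multiple of the corresponding factor, so read the factors off the fibres through the nonzero entry T[1,2,1] = -4.
The mode-1 fibre T[:,2,1] = [-4, 4] gives a = (1, -1) (primitive direction); the mode-2 fibre T[1,:,1] = [0, -4] gives b = (0, 1); then c[k] = T[1,2,k] / (a[1]·b[2]) = [-4, -6] / 1 = (-4, -6).
Expanding (1, -1) ⊗ (0, 1) ⊗ (-4, -6) reproduces all 8 entries of T, so T = (1, -1) ⊗ (0, 1) ⊗ (-4, -6) and rank(T) ≤ 1.
These bounds meet, so rank(T) = 1.
Check entry T[1,1,2] = 0: (1)·(0)·(-6) = 0.

rank(T) = 1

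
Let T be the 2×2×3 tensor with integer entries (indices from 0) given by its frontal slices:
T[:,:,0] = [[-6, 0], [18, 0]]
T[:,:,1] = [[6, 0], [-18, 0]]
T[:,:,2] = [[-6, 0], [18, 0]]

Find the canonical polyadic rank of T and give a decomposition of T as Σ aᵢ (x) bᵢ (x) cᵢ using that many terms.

rank(T) = 1

Lower bound: T ≠ 0 (e.g. T[0,0,0] = -6), so rank(T) ≥ 1.
Upper bound: if T = a (x) b (x) c then every fibre of T is a multiple of the corresponding factor, so read the factors off the fibres through the nonzero entry T[0,0,0] = -6.
The mode-1 fibre T[:,0,0] = [-6, 18] gives a = [1, -3] (primitive direction); the mode-2 fibre T[0,:,0] = [-6, 0] gives b = [1, 0]; then c[k] = T[0,0,k] / (a[0]·b[0]) = [-6, 6, -6] / 1 = [-6, 6, -6].
Expanding [1, -3] (x) [1, 0] (x) [-6, 6, -6] reproduces all 12 entries of T, so T = [1, -3] (x) [1, 0] (x) [-6, 6, -6] and rank(T) ≤ 1.
These bounds meet, so rank(T) = 1.
Check entry T[1,0,2] = 18: (-3)·(1)·(-6) = 18.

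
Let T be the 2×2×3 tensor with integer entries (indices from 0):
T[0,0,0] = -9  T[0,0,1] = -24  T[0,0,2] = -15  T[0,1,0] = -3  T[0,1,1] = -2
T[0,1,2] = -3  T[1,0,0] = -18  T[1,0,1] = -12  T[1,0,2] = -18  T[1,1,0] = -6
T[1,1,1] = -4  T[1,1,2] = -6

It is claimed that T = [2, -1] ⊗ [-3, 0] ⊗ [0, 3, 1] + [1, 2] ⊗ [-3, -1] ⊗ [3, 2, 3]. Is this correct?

Reconstruct entry (1,0,1) from the claimed factors: Σₗ aₗ[1]bₗ[0]cₗ[1] = (-1)·(-3)·(3) + (2)·(-3)·(2) = -3, but T[1,0,1] = -12. The claim is false.

No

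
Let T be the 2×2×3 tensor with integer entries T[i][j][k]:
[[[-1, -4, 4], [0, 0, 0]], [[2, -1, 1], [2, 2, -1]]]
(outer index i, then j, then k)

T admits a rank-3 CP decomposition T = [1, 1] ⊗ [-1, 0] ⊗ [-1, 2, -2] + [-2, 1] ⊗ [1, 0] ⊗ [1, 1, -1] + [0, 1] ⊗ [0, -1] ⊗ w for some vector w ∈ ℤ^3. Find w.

Subtract the known terms from T to get the rank-1 residual R = [0, 1] ⊗ [0, -1] ⊗ w, so R[i,j,k] = a[i]·b[j]·w[k]. Pick indices with nonzero a[1]·b[1] = (1)·(-1) = -1. Only the fibre through (1,1,·) is needed: R[1,1,:] = T[1,1,:] − Σₗ aₗ[1]bₗ[1]cₗ = [2, 2, -1] − (1)·(0)·[-1, 2, -2] − (1)·(0)·[1, 1, -1] = [2, 2, -1]. Then w[k] = R[1,1,k] / -1 for each k, giving w = [2, 2, -1] / -1 = [-2, -2, 1].

w = [-2, -2, 1]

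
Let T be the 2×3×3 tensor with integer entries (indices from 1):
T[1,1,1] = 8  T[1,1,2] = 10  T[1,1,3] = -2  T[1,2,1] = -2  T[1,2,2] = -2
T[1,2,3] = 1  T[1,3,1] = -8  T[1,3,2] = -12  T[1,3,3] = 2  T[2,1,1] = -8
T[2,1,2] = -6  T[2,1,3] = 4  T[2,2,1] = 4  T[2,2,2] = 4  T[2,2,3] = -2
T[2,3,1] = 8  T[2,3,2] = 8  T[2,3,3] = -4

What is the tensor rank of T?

Lower bound: the mode-2 unfolding of T (rows indexed by j, columns by (i,k) = (1,1), (1,2), (1,3), (2,1), (2,2), (2,3)) is [[8, 10, -2, -8, -6, 4], [-2, -2, 1, 4, 4, -2], [-8, -12, 2, 8, 8, -4]].
There the 3×3 minor on rows j ∈ {1, 2, 3}, columns (i,k) ∈ {(1,1), (1,2), (1,3)} is det [[8, 10, -2], [-2, -2, 1], [-8, -12, 2]] = 8 ≠ 0, so this unfolding has rank ≥ 3; CP rank is at least every unfolding rank, so rank(T) ≥ 3. (Flattening ranks never certify an upper bound on CP rank; for that we must actually write T with 3 rank-1 terms.)
Upper bound: T is a sum of 3 rank-1 terms, T = (1, -2) ⊗ (2, -1, -2) ⊗ (2, 2, -1) + (1, -1) ⊗ (1, 0, 0) ⊗ (0, -2, 0) + (1, 0) ⊗ (1, 0, -1) ⊗ (4, 8, 0) (written with every a and b primitive with positive leading entry and the scale carried by c; CP decompositions are not unique, and this one is verified by expanding entrywise), so rank(T) ≤ 3.
These bounds meet, so rank(T) = 3.

3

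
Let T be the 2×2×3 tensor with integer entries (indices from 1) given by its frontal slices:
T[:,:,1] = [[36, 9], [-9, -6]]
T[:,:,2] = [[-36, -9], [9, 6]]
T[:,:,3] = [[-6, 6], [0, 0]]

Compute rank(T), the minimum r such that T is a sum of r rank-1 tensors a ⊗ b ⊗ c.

2

Lower bound: the mode-2 unfolding of T (rows indexed by j, columns by (i,k) = (1,1), (1,2), (1,3), (2,1), (2,2), (2,3)) is [[36, -36, -6, -9, 9, 0], [9, -9, 6, -6, 6, 0]].
There the 2×2 minor on rows j ∈ {1, 2}, columns (i,k) ∈ {(1,1), (1,3)} is det [[36, -6], [9, 6]] = 270 ≠ 0, so this unfolding has rank ≥ 2; CP rank is at least every unfolding rank, so rank(T) ≥ 2. (Flattening ranks never certify an upper bound on CP rank; for that we must actually write T with 2 rank-1 terms.)
Upper bound — finding two terms. Write S_k = T[:,:,k] for the frontal slices: S₁ = [[36, 9], [-9, -6]], S₂ = [[-36, -9], [9, 6]], S₃ = [[-6, 6], [0, 0]].
If T = a₁ ⊗ b₁ ⊗ c₁ + a₂ ⊗ b₂ ⊗ c₂ then each S_k = c₁[k]·a₁b₁ᵀ + c₂[k]·a₂b₂ᵀ. S₁ and S₃ are linearly independent, so a₁b₁ᵀ and a₂b₂ᵀ must span the same plane of matrices: they are the rank-1 matrices of the form x·S₁ + y·S₃.
det(x·S₁ + y·S₃) is −135·x² + 90·xy = (-45)·(3·x − 2·y)(x), vanishing at (x:y) = (2:3) and (0:1).
M₁ = 2·S₁ + 3·S₃ = [[54, 36], [-18, -12]] = 6·[3, -1][3, 2]ᵀ and M₂ = S₃ = [[-6, 6], [0, 0]] = (-6)·[1, 0][1, -1]ᵀ, so take a₁ = [3, -1], b₁ = [3, 2], a₂ = [1, 0], b₂ = [1, -1].
Each slice is an integer combination of E₁ = a₁b₁ᵀ and E₂ = a₂b₂ᵀ: S₁ = 3·E₁ + 9·E₂, S₂ = −3·E₁ − 9·E₂, S₃ = −6·E₂; reading off coefficients, c₁ = [3, -3, 0] and c₂ = [9, -9, -6].
Hence T = [3, -1] ⊗ [3, 2] ⊗ [3, -3, 0] + [1, 0] ⊗ [1, -1] ⊗ [9, -9, -6], so rank(T) ≤ 2.
These bounds meet, so rank(T) = 2.
Check entry T[2,2,2] = 6: (-1)·(2)·(-3) + (0)·(-1)·(-9) = 6.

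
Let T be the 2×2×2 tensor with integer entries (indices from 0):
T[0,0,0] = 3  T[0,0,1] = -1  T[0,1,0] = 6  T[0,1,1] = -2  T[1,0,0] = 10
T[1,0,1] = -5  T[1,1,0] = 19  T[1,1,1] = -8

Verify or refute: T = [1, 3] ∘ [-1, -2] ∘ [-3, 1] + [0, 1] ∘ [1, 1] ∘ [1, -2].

Reconstruct entrywise from the claimed factors. For example, T[1,1,1] = -8 and Σₗ aₗ[1]bₗ[1]cₗ[1] = (3)·(-2)·(1) + (1)·(1)·(-2) = -8; checking all 8 entries, every one matches. The claim holds.

Yes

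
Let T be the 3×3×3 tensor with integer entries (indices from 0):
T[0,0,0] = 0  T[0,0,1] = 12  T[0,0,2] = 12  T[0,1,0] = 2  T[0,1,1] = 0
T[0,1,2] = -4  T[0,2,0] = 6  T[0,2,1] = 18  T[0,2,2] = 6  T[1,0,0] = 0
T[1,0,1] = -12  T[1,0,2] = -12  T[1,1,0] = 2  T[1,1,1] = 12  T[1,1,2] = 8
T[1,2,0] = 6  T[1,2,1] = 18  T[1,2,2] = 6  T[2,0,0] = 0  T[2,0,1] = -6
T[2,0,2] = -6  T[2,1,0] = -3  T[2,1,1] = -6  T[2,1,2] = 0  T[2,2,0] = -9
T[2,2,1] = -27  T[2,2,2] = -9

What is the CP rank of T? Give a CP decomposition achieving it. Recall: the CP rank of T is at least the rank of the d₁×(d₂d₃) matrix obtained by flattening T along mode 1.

Lower bound: the mode-1 unfolding of T (rows indexed by i, columns by (j,k) = (0,0), (0,1), (0,2), (1,0), (1,1), (1,2), (2,0), (2,1), (2,2)) is [[0, 12, 12, 2, 0, -4, 6, 18, 6], [0, -12, -12, 2, 12, 8, 6, 18, 6], [0, -6, -6, -3, -6, 0, -9, -27, -9]].
There the 2×2 minor on rows i ∈ {0, 1}, columns (j,k) ∈ {(0,1), (1,0)} is det [[12, 2], [-12, 2]] = 48 ≠ 0, so this unfolding has rank ≥ 2; CP rank is at least every unfolding rank, so rank(T) ≥ 2. (Flattening ranks never certify an upper bound on CP rank; for that we must actually write T with 2 rank-1 terms.)
Upper bound — finding two terms. Write S_k = T[:,:,k] for the frontal slices: S₀ = [[0, 2, 6], [0, 2, 6], [0, -3, -9]], S₁ = [[12, 0, 18], [-12, 12, 18], [-6, -6, -27]], S₂ = [[12, -4, 6], [-12, 8, 6], [-6, 0, -9]].
If T = a₁ (x) b₁ (x) c₁ + a₂ (x) b₂ (x) c₂ then each S_k = c₁[k]·a₁b₁ᵀ + c₂[k]·a₂b₂ᵀ. S₀ and S₁ are linearly independent, so a₁b₁ᵀ and a₂b₂ᵀ must span the same plane of matrices: they are the rank-1 matrices of the form x·S₀ + y·S₁.
The 2×2 minor of x·S₀ + y·S₁ on rows {0,1}, columns {0,1} is 48·xy + 144·y² = 48·(x + 3·y)(y), vanishing at (x:y) = (3:-1) and (1:0).
M₁ = 3·S₀ − S₁ = [[-12, 6, 0], [12, -6, 0], [6, -3, 0]] = (-3)·[2, -2, -1][2, -1, 0]ᵀ and M₂ = S₀ = [[0, 2, 6], [0, 2, 6], [0, -3, -9]] = [2, 2, -3][0, 1, 3]ᵀ, so take a₁ = [2, -2, -1], b₁ = [2, -1, 0], a₂ = [2, 2, -3], b₂ = [0, 1, 3].
Each slice is an integer combination of E₁ = a₁b₁ᵀ and E₂ = a₂b₂ᵀ: S₀ = E₂, S₁ = 3·E₁ + 3·E₂, S₂ = 3·E₁ + E₂; reading off coefficients, c₁ = [0, 3, 3] and c₂ = [1, 3, 1].
Hence T = [2, -2, -1] (x) [2, -1, 0] (x) [0, 3, 3] + [2, 2, -3] (x) [0, 1, 3] (x) [1, 3, 1], so rank(T) ≤ 2.
These bounds meet, so rank(T) = 2.
Check entry T[1,2,0] = 6: (-2)·(0)·(0) + (2)·(3)·(1) = 6.

rank(T) = 2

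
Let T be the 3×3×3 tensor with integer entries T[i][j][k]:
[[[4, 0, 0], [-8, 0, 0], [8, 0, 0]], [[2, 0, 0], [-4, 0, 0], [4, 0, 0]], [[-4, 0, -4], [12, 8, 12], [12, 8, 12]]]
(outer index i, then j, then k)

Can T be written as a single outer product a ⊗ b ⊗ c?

The mode-2 unfolding of T (rows indexed by j, columns by (i,k) = (0,0), (0,1), (0,2), (1,0), (1,1), (1,2), (2,0), (2,1), (2,2)) is [[4, 0, 0, 2, 0, 0, -4, 0, -4], [-8, 0, 0, -4, 0, 0, 12, 8, 12], [8, 0, 0, 4, 0, 0, 12, 8, 12]].
There the 3×3 minor on rows j ∈ {0, 1, 2}, columns (i,k) ∈ {(0,0), (2,0), (2,1)} is det [[4, -4, 0], [-8, 12, 8], [8, 12, 8]] = -512 ≠ 0, so this unfolding has rank ≥ 3; CP rank is at least every unfolding rank, so rank(T) ≥ 3.
In particular rank(T) ≥ 3 > 1, so T is not rank-1.

No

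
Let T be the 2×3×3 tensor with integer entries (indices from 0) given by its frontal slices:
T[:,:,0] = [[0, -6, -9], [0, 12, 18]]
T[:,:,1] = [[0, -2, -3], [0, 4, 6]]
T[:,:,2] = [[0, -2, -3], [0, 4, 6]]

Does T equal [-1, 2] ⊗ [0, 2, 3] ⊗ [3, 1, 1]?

Yes

Reconstruct entrywise from the claimed factors. For example, T[0,0,2] = 0 and Σₗ aₗ[0]bₗ[0]cₗ[2] = (-1)·(0)·(1) = 0; checking all 18 entries, every one matches. The claim holds.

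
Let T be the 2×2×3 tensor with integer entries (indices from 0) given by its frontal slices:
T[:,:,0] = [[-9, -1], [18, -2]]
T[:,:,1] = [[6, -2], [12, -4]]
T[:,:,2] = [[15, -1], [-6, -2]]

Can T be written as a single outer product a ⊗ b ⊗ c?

No

The mode-3 unfolding of T (rows indexed by k, columns by (i,j) = (0,0), (0,1), (1,0), (1,1)) is [[-9, -1, 18, -2], [6, -2, 12, -4], [15, -1, -6, -2]].
There the 2×2 minor on rows k ∈ {0, 1}, columns (i,j) ∈ {(0,0), (0,1)} is det [[-9, -1], [6, -2]] = 24 ≠ 0, so this unfolding has rank ≥ 2; CP rank is at least every unfolding rank, so rank(T) ≥ 2.
In particular rank(T) ≥ 2 > 1, so T is not rank-1.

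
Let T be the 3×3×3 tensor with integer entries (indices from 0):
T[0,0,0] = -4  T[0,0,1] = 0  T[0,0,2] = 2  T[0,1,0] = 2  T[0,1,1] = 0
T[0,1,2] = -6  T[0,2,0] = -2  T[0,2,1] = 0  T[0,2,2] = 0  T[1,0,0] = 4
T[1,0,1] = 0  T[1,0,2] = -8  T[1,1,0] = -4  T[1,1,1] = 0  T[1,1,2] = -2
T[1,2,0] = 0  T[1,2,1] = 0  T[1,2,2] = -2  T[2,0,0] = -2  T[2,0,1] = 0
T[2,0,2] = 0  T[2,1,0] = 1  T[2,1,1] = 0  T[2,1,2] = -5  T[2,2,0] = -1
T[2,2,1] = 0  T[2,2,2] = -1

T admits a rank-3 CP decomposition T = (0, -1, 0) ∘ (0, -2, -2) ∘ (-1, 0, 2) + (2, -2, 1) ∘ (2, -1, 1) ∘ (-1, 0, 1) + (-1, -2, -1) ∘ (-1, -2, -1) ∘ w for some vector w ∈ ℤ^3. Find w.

w = (0, 0, -2)

Subtract the known terms from T to get the rank-1 residual R = (-1, -2, -1) ∘ (-1, -2, -1) ∘ w, so R[i,j,k] = a[i]·b[j]·w[k]. Pick indices with nonzero a[0]·b[0] = (-1)·(-1) = 1. Only the fibre through (0,0,·) is needed: R[0,0,:] = T[0,0,:] − Σₗ aₗ[0]bₗ[0]cₗ = [-4, 0, 2] − (0)·(0)·(-1, 0, 2) − (2)·(2)·(-1, 0, 1) = [0, 0, -2]. Then w[k] = R[0,0,k] / 1 for each k, giving w = [0, 0, -2] / 1 = (0, 0, -2).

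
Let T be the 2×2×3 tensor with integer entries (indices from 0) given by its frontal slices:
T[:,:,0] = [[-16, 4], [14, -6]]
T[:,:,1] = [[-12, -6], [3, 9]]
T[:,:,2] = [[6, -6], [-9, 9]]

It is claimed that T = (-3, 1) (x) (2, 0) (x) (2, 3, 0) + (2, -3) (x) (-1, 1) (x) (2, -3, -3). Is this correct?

No

Reconstruct entry (1,0,0) from the claimed factors: Σₗ aₗ[1]bₗ[0]cₗ[0] = (1)·(2)·(2) + (-3)·(-1)·(2) = 10, but T[1,0,0] = 14. The claim is false.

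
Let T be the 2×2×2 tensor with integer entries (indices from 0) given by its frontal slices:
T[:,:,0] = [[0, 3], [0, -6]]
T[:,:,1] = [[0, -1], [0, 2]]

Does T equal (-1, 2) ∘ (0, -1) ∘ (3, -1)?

Yes

Reconstruct entrywise from the claimed factors. For example, T[1,0,1] = 0 and Σₗ aₗ[1]bₗ[0]cₗ[1] = (2)·(0)·(-1) = 0; checking all 8 entries, every one matches. The claim holds.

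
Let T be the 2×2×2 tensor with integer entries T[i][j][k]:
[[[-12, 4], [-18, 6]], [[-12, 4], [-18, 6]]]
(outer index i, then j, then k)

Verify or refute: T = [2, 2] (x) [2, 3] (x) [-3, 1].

Reconstruct entrywise from the claimed factors. For example, T[0,1,1] = 6 and Σₗ aₗ[0]bₗ[1]cₗ[1] = (2)·(3)·(1) = 6; checking all 8 entries, every one matches. The claim holds.

Yes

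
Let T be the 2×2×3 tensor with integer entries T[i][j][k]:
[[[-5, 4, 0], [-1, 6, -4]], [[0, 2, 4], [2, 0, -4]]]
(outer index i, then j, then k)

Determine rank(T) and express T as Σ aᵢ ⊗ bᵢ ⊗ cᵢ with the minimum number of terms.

rank(T) = 3

Lower bound: the mode-3 unfolding of T (rows indexed by k, columns by (i,j) = (0,0), (0,1), (1,0), (1,1)) is [[-5, -1, 0, 2], [4, 6, 2, 0], [0, -4, 4, -4]].
There the 3×3 minor on rows k ∈ {0, 1, 2}, columns (i,j) ∈ {(0,0), (0,1), (1,0)} is det [[-5, -1, 0], [4, 6, 2], [0, -4, 4]] = -144 ≠ 0, so this unfolding has rank ≥ 3; CP rank is at least every unfolding rank, so rank(T) ≥ 3. (Unfolding ranks only ever bound the CP rank from below — rank(T) can be strictly larger than all of them — so the matching upper bound has to come from an explicit 3-term decomposition.)
Upper bound: T is a sum of 3 rank-1 terms, T = (1, 0) ⊗ (1, 1) ⊗ (-4, 4, -2) + (1, 1) ⊗ (1, -2) ⊗ (-2, -2, 0) + (1, 2) ⊗ (1, -1) ⊗ (1, 2, 2) (one valid choice — decompositions are not unique — normalised so each a, b is primitive with positive first nonzero entry; check it by expanding all entries), so rank(T) ≤ 3.
These bounds meet, so rank(T) = 3.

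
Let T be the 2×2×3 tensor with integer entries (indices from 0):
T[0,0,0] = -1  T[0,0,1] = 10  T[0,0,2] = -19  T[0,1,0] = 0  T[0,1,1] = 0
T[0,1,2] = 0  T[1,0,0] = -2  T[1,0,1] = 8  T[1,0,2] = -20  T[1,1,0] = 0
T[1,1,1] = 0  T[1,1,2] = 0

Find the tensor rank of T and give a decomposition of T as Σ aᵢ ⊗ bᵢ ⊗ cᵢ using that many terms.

rank(T) = 2

Lower bound: the mode-3 unfolding of T (rows indexed by k, columns by (i,j) = (0,0), (0,1), (1,0), (1,1)) is [[-1, 0, -2, 0], [10, 0, 8, 0], [-19, 0, -20, 0]].
There the 2×2 minor on rows k ∈ {0, 1}, columns (i,j) ∈ {(0,0), (1,0)} is det [[-1, -2], [10, 8]] = 12 ≠ 0, so this unfolding has rank ≥ 2; CP rank is at least every unfolding rank, so rank(T) ≥ 2. (Flattening ranks never certify an upper bound on CP rank; for that we must actually write T with 2 rank-1 terms.)
Upper bound — finding two terms. Every mode-2 slice of T is a multiple of one matrix: T[:,j,:] = b[j]·M with b = [1, 0] and M = [[-1, 10, -19], [-2, 8, -20]] (rows indexed by i, columns by k). So it suffices to write M as a sum of two rank-1 matrices.
Splitting M by its rows (i = 0, 1), M = [1, 0][-1, 10, -19]ᵀ + [0, 1][-2, 8, -20]ᵀ.
Hence T = [1, 0] ⊗ [1, 0] ⊗ [-1, 10, -19] + [0, 1] ⊗ [1, 0] ⊗ [-2, 8, -20], so rank(T) ≤ 2.
These bounds meet, so rank(T) = 2.
Check entry T[1,1,2] = 0: (0)·(0)·(-19) + (1)·(0)·(-20) = 0.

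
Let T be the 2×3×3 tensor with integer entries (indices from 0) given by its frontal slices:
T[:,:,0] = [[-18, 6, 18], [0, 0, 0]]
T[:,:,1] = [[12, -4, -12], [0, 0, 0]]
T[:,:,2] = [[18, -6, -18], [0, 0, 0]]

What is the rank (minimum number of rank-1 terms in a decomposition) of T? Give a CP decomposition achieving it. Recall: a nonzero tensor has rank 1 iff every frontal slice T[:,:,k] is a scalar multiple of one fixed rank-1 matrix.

Lower bound: T ≠ 0 (e.g. T[0,0,0] = -18), so rank(T) ≥ 1.
Upper bound: if T = a ⊗ b ⊗ c then every fibre of T is a multiple of the corresponding factor, so read the factors off the fibres through the nonzero entry T[0,0,0] = -18.
The mode-1 fibre T[:,0,0] = [-18, 0] gives a = (1, 0) (primitive direction); the mode-2 fibre T[0,:,0] = [-18, 6, 18] gives b = (3, -1, -3); then c[k] = T[0,0,k] / (a[0]·b[0]) = [-18, 12, 18] / 3 = (-6, 4, 6).
Expanding (1, 0) ⊗ (3, -1, -3) ⊗ (-6, 4, 6) reproduces all 18 entries of T, so T = (1, 0) ⊗ (3, -1, -3) ⊗ (-6, 4, 6) and rank(T) ≤ 1.
These bounds meet, so rank(T) = 1.

rank(T) = 1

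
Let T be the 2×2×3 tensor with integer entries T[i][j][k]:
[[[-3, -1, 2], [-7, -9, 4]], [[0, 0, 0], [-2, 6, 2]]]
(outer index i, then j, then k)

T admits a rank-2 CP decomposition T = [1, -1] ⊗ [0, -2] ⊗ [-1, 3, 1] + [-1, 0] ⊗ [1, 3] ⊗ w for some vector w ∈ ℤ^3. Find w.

Subtract the known terms from T to get the rank-1 residual R = [-1, 0] ⊗ [1, 3] ⊗ w, so R[i,j,k] = a[i]·b[j]·w[k]. Pick indices with nonzero a[0]·b[0] = (-1)·(1) = -1. Only the fibre through (0,0,·) is needed: R[0,0,:] = T[0,0,:] − Σₗ aₗ[0]bₗ[0]cₗ = [-3, -1, 2] − (1)·(0)·[-1, 3, 1] = [-3, -1, 2]. Then w[k] = R[0,0,k] / -1 for each k, giving w = [-3, -1, 2] / -1 = [3, 1, -2].

w = [3, 1, -2]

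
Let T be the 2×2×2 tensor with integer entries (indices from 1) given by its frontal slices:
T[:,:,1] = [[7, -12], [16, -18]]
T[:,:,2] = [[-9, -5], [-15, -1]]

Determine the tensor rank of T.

2

Lower bound: the mode-1 unfolding of T (rows indexed by i, columns by (j,k) = (1,1), (1,2), (2,1), (2,2)) is [[7, -9, -12, -5], [16, -15, -18, -1]].
There the 2×2 minor on rows i ∈ {1, 2}, columns (j,k) ∈ {(1,1), (1,2)} is det [[7, -9], [16, -15]] = 39 ≠ 0, so this unfolding has rank ≥ 2; CP rank is at least every unfolding rank, so rank(T) ≥ 2. (Unfolding ranks only ever bound the CP rank from below — rank(T) can be strictly larger than all of them — so the matching upper bound has to come from an explicit 2-term decomposition.)
Upper bound — finding two terms. Write S_k = T[:,:,k] for the frontal slices: S₁ = [[7, -12], [16, -18]], S₂ = [[-9, -5], [-15, -1]].
If T = a₁ ⊗ b₁ ⊗ c₁ + a₂ ⊗ b₂ ⊗ c₂ then each S_k = c₁[k]·a₁b₁ᵀ + c₂[k]·a₂b₂ᵀ. S₁ and S₂ are linearly independent, so a₁b₁ᵀ and a₂b₂ᵀ must span the same plane of matrices: they are the rank-1 matrices of the form x·S₁ + y·S₂.
det(x·S₁ + y·S₂) is 66·x² + 55·xy − 66·y² = 11·(2·x + 3·y)(3·x − 2·y), vanishing at (x:y) = (3:-2) and (2:3).
M₁ = 3·S₁ − 2·S₂ = [[39, -26], [78, -52]] = 13·[1, 2][3, -2]ᵀ and M₂ = 2·S₁ + 3·S₂ = [[-13, -39], [-13, -39]] = (-13)·[1, 1][1, 3]ᵀ, so take a₁ = [1, 2], b₁ = [3, -2], a₂ = [1, 1], b₂ = [1, 3].
Each slice is an integer combination of E₁ = a₁b₁ᵀ and E₂ = a₂b₂ᵀ: S₁ = 3·E₁ − 2·E₂, S₂ = −2·E₁ − 3·E₂; reading off coefficients, c₁ = [3, -2] and c₂ = [-2, -3].
Hence T = [1, 2] ⊗ [3, -2] ⊗ [3, -2] + [1, 1] ⊗ [1, 3] ⊗ [-2, -3], so rank(T) ≤ 2.
These bounds meet, so rank(T) = 2.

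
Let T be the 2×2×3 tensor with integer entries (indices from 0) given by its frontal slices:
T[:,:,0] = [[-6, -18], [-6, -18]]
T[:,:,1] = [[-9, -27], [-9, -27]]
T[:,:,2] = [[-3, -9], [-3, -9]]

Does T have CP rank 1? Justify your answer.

Yes

If T = a ⊗ b ⊗ c then every fibre of T is a multiple of the corresponding factor, so read the factors off the fibres through the nonzero entry T[0,0,0] = -6.
The mode-1 fibre T[:,0,0] = [-6, -6] gives a = (1, 1) (primitive direction); the mode-2 fibre T[0,:,0] = [-6, -18] gives b = (1, 3); then c[k] = T[0,0,k] / (a[0]·b[0]) = [-6, -9, -3] / 1 = (-6, -9, -3).
Expanding (1, 1) ⊗ (1, 3) ⊗ (-6, -9, -3) reproduces all 12 entries of T, so T = (1, 1) ⊗ (1, 3) ⊗ (-6, -9, -3) and rank(T) ≤ 1.
Equivalently every frontal slice T[:,:,k] is c[k] times the rank-1 matrix (1, 1) ⊗ (1, 3). So T has rank 1 (it is nonzero).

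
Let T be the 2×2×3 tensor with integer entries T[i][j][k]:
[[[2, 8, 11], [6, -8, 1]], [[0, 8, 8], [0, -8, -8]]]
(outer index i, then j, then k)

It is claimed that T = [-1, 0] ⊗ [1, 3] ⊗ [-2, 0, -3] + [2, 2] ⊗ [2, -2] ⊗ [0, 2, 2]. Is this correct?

Reconstruct entrywise from the claimed factors. For example, T[0,0,1] = 8 and Σₗ aₗ[0]bₗ[0]cₗ[1] = (-1)·(1)·(0) + (2)·(2)·(2) = 8; checking all 12 entries, every one matches. The claim holds.

Yes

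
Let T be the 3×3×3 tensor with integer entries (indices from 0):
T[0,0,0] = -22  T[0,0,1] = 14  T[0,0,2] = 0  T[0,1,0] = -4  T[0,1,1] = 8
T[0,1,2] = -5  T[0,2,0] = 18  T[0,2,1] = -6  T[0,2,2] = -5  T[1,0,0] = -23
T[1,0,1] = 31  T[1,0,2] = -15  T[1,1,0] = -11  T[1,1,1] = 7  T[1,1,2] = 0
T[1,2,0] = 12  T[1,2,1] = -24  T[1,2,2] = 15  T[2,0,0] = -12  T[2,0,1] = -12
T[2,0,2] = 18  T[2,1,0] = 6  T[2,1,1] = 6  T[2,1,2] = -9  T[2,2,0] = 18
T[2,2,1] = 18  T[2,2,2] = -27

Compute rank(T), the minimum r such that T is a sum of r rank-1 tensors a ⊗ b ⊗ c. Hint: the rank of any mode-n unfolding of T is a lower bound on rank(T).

Lower bound: the mode-1 unfolding of T (rows indexed by i, columns by (j,k) = (0,0), (0,1), (0,2), (1,0), (1,1), (1,2), (2,0), (2,1), (2,2)) is [[-22, 14, 0, -4, 8, -5, 18, -6, -5], [-23, 31, -15, -11, 7, 0, 12, -24, 15], [-12, -12, 18, 6, 6, -9, 18, 18, -27]].
There the 2×2 minor on rows i ∈ {0, 1}, columns (j,k) ∈ {(0,0), (0,1)} is det [[-22, 14], [-23, 31]] = -360 ≠ 0, so this unfolding has rank ≥ 2; CP rank is at least every unfolding rank, so rank(T) ≥ 2. (This is only a lower bound: in general the CP rank may exceed every unfolding rank, so we still need to exhibit 2 rank-1 terms summing to T.)
Upper bound — finding two terms. Write S_k = T[:,:,k] for the frontal slices: S₀ = [[-22, -4, 18], [-23, -11, 12], [-12, 6, 18]], S₁ = [[14, 8, -6], [31, 7, -24], [-12, 6, 18]], S₂ = [[0, -5, -5], [-15, 0, 15], [18, -9, -27]].
If T = a₁ ⊗ b₁ ⊗ c₁ + a₂ ⊗ b₂ ⊗ c₂ then each S_k = c₁[k]·a₁b₁ᵀ + c₂[k]·a₂b₂ᵀ. S₀ and S₁ are linearly independent, so a₁b₁ᵀ and a₂b₂ᵀ must span the same plane of matrices: they are the rank-1 matrices of the form x·S₀ + y·S₁.
The 2×2 minor of x·S₀ + y·S₁ on rows {0,1}, columns {0,1} is 150·x² − 150·y² = 150·(x − y)(x + y), vanishing at (x:y) = (1:1) and (1:-1).
M₁ = S₀ + S₁ = [[-8, 4, 12], [8, -4, -12], [-24, 12, 36]] = (-4)·(1, -1, 3)(2, -1, -3)ᵀ and M₂ = S₀ − S₁ = [[-36, -12, 24], [-54, -18, 36], [0, 0, 0]] = (-6)·(2, 3, 0)(3, 1, -2)ᵀ, so take a₁ = (1, -1, 3), b₁ = (2, -1, -3), a₂ = (2, 3, 0), b₂ = (3, 1, -2).
Each slice is an integer combination of E₁ = a₁b₁ᵀ and E₂ = a₂b₂ᵀ: S₀ = −2·E₁ − 3·E₂, S₁ = −2·E₁ + 3·E₂, S₂ = 3·E₁ − E₂; reading off coefficients, c₁ = (-2, -2, 3) and c₂ = (-3, 3, -1).
Hence T = (1, -1, 3) ⊗ (2, -1, -3) ⊗ (-2, -2, 3) + (2, 3, 0) ⊗ (3, 1, -2) ⊗ (-3, 3, -1), so rank(T) ≤ 2.
These bounds meet, so rank(T) = 2.

2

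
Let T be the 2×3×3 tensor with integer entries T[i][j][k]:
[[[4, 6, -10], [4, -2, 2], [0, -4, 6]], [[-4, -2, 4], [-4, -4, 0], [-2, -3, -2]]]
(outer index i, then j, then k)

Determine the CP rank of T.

Lower bound: the mode-3 unfolding of T (rows indexed by k, columns by (i,j) = (0,0), (0,1), (0,2), (1,0), (1,1), (1,2)) is [[4, 4, 0, -4, -4, -2], [6, -2, -4, -2, -4, -3], [-10, 2, 6, 4, 0, -2]].
There the 3×3 minor on rows k ∈ {0, 1, 2}, columns (i,j) ∈ {(0,0), (0,1), (1,1)} is det [[4, 4, -4], [6, -2, -4], [-10, 2, 0]] = 224 ≠ 0, so this unfolding has rank ≥ 3; CP rank is at least every unfolding rank, so rank(T) ≥ 3. (Unfolding ranks only ever bound the CP rank from below — rank(T) can be strictly larger than all of them — so the matching upper bound has to come from an explicit 3-term decomposition.)
Upper bound: T is a sum of 3 rank-1 terms, T = [0, 1] ⊗ [0, 1, 1] ⊗ [-4, -4, 0] + [1, 0] ⊗ [1, -1, -1] ⊗ [-4, 2, -2] + [2, -1] ⊗ [2, 0, -1] ⊗ [2, 1, -2] (one valid choice — decompositions are not unique — normalised so each a, b is primitive with positive first nonzero entry; check it by expanding all entries), so rank(T) ≤ 3.
These bounds meet, so rank(T) = 3.
Check entry T[0,2,0] = 0: (0)·(1)·(-4) + (1)·(-1)·(-4) + (2)·(-1)·(2) = 0.

3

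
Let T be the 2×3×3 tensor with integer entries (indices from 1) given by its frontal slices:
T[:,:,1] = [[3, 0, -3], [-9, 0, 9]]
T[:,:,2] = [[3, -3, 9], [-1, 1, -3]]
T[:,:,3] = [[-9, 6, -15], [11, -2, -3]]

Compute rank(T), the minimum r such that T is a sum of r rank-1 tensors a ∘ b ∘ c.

Lower bound: the mode-1 unfolding of T (rows indexed by i, columns by (j,k) = (1,1), (1,2), (1,3), (2,1), (2,2), (2,3), (3,1), (3,2), (3,3)) is [[3, 3, -9, 0, -3, 6, -3, 9, -15], [-9, -1, 11, 0, 1, -2, 9, -3, -3]].
There the 2×2 minor on rows i ∈ {1, 2}, columns (j,k) ∈ {(1,1), (1,2)} is det [[3, 3], [-9, -1]] = 24 ≠ 0, so this unfolding has rank ≥ 2; CP rank is at least every unfolding rank, so rank(T) ≥ 2. (Flattening ranks never certify an upper bound on CP rank; for that we must actually write T with 2 rank-1 terms.)
Upper bound — finding two terms. Write S_k = T[:,:,k] for the frontal slices: S₁ = [[3, 0, -3], [-9, 0, 9]], S₂ = [[3, -3, 9], [-1, 1, -3]], S₃ = [[-9, 6, -15], [11, -2, -3]].
If T = a₁ ∘ b₁ ∘ c₁ + a₂ ∘ b₂ ∘ c₂ then each S_k = c₁[k]·a₁b₁ᵀ + c₂[k]·a₂b₂ᵀ. S₁ and S₂ are linearly independent, so a₁b₁ᵀ and a₂b₂ᵀ must span the same plane of matrices: they are the rank-1 matrices of the form x·S₁ + y·S₂.
The 2×2 minor of x·S₁ + y·S₂ on rows {1,2}, columns {1,2} is −24·xy = (-24)·(y)(x), vanishing at (x:y) = (1:0) and (0:1).
M₁ = S₁ = [[3, 0, -3], [-9, 0, 9]] = 3·[1, -3][1, 0, -1]ᵀ and M₂ = S₂ = [[3, -3, 9], [-1, 1, -3]] = [3, -1][1, -1, 3]ᵀ, so take a₁ = [1, -3], b₁ = [1, 0, -1], a₂ = [3, -1], b₂ = [1, -1, 3].
Each slice is an integer combination of E₁ = a₁b₁ᵀ and E₂ = a₂b₂ᵀ: S₁ = 3·E₁, S₂ = E₂, S₃ = −3·E₁ − 2·E₂; reading off coefficients, c₁ = [3, 0, -3] and c₂ = [0, 1, -2].
Hence T = [1, -3] ∘ [1, 0, -1] ∘ [3, 0, -3] + [3, -1] ∘ [1, -1, 3] ∘ [0, 1, -2], so rank(T) ≤ 2.
These bounds meet, so rank(T) = 2.
Check entry T[1,3,2] = 9: (1)·(-1)·(0) + (3)·(3)·(1) = 9.

2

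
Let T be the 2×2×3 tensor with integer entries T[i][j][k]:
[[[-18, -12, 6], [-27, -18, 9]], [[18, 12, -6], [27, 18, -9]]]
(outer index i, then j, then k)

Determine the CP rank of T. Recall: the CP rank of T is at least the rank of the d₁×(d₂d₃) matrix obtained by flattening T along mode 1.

1

Lower bound: T ≠ 0 (e.g. T[0,0,0] = -18), so rank(T) ≥ 1.
Upper bound: if T = a ⊗ b ⊗ c then every fibre of T is a multiple of the corresponding factor, so read the factors off the fibres through the nonzero entry T[0,0,0] = -18.
The mode-1 fibre T[:,0,0] = [-18, 18] gives a = [1, -1] (primitive direction); the mode-2 fibre T[0,:,0] = [-18, -27] gives b = [2, 3]; then c[k] = T[0,0,k] / (a[0]·b[0]) = [-18, -12, 6] / 2 = [-9, -6, 3].
Expanding [1, -1] ⊗ [2, 3] ⊗ [-9, -6, 3] reproduces all 12 entries of T, so T = [1, -1] ⊗ [2, 3] ⊗ [-9, -6, 3] and rank(T) ≤ 1.
These bounds meet, so rank(T) = 1.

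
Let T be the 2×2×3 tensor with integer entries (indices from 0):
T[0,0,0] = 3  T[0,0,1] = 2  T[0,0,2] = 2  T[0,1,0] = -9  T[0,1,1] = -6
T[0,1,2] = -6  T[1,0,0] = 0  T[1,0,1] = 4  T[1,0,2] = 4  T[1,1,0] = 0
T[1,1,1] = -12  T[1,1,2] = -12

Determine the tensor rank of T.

Lower bound: the mode-1 unfolding of T (rows indexed by i, columns by (j,k) = (0,0), (0,1), (0,2), (1,0), (1,1), (1,2)) is [[3, 2, 2, -9, -6, -6], [0, 4, 4, 0, -12, -12]].
There the 2×2 minor on rows i ∈ {0, 1}, columns (j,k) ∈ {(0,0), (0,1)} is det [[3, 2], [0, 4]] = 12 ≠ 0, so this unfolding has rank ≥ 2; CP rank is at least every unfolding rank, so rank(T) ≥ 2. (Unfolding ranks only ever bound the CP rank from below — rank(T) can be strictly larger than all of them — so the matching upper bound has to come from an explicit 2-term decomposition.)
Upper bound — finding two terms. Every mode-2 slice of T is a multiple of one matrix: T[:,j,:] = b[j]·M with b = (1, -3) and M = [[3, 2, 2], [0, 4, 4]] (rows indexed by i, columns by k). So it suffices to write M as a sum of two rank-1 matrices.
Splitting M by its rows (i = 0, 1), M = (1, 0)(3, 2, 2)ᵀ + (0, 1)(0, 4, 4)ᵀ.
Hence T = (1, 0) ⊗ (1, -3) ⊗ (3, 2, 2) + (0, 1) ⊗ (1, -3) ⊗ (0, 4, 4), so rank(T) ≤ 2.
These bounds meet, so rank(T) = 2.
Check entry T[0,1,0] = -9: (1)·(-3)·(3) + (0)·(-3)·(0) = -9.

2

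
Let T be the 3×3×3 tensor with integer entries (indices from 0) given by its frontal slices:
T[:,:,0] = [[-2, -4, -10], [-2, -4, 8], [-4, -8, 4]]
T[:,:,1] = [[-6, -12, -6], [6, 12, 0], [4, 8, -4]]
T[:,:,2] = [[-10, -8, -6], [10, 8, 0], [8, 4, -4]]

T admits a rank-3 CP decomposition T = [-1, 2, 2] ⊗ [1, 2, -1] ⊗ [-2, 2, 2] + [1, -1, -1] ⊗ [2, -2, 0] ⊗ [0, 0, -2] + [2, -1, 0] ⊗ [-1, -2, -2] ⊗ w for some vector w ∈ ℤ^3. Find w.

Subtract the known terms from T to get the rank-1 residual R = [2, -1, 0] ⊗ [-1, -2, -2] ⊗ w, so R[i,j,k] = a[i]·b[j]·w[k]. Pick indices with nonzero a[0]·b[0] = (2)·(-1) = -2. Only the fibre through (0,0,·) is needed: R[0,0,:] = T[0,0,:] − Σₗ aₗ[0]bₗ[0]cₗ = [-2, -6, -10] − (-1)·(1)·[-2, 2, 2] − (1)·(2)·[0, 0, -2] = [-4, -4, -4]. Then w[k] = R[0,0,k] / -2 for each k, giving w = [-4, -4, -4] / -2 = [2, 2, 2].

w = [2, 2, 2]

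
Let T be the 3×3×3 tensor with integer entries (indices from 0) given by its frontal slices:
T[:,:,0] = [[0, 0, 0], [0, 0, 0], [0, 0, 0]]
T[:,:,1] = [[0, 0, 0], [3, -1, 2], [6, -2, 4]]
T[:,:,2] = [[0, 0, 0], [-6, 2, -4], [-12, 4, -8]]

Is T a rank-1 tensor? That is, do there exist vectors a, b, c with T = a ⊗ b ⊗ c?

Yes

The mode-1 fibre T[:,0,1] = [0, 3, 6] gives a = [0, 1, 2] (primitive direction); the mode-2 fibre T[1,:,1] = [3, -1, 2] gives b = [3, -1, 2]; then c[k] = T[1,0,k] / (a[1]·b[0]) = [0, 3, -6] / 3 = [0, 1, -2].
Expanding [0, 1, 2] ⊗ [3, -1, 2] ⊗ [0, 1, -2] reproduces all 27 entries of T, so T = [0, 1, 2] ⊗ [3, -1, 2] ⊗ [0, 1, -2] and rank(T) ≤ 1.
Equivalently every frontal slice T[:,:,k] is c[k] times the rank-1 matrix [0, 1, 2] ⊗ [3, -1, 2]. So T has rank 1 (it is nonzero).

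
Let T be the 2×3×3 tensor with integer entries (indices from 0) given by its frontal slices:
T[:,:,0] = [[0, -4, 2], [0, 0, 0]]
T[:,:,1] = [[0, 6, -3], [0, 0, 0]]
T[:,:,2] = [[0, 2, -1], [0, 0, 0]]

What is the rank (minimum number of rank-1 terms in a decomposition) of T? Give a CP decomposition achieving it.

Lower bound: T ≠ 0 (e.g. T[0,1,0] = -4), so rank(T) ≥ 1.
Upper bound: if T = a ⊗ b ⊗ c then every fibre of T is a multiple of the corresponding factor, so read the factors off the fibres through the nonzero entry T[0,1,0] = -4.
The mode-1 fibre T[:,1,0] = [-4, 0] gives a = [1, 0] (primitive direction); the mode-2 fibre T[0,:,0] = [0, -4, 2] gives b = [0, 2, -1]; then c[k] = T[0,1,k] / (a[0]·b[1]) = [-4, 6, 2] / 2 = [-2, 3, 1].
Expanding [1, 0] ⊗ [0, 2, -1] ⊗ [-2, 3, 1] reproduces all 18 entries of T, so T = [1, 0] ⊗ [0, 2, -1] ⊗ [-2, 3, 1] and rank(T) ≤ 1.
These bounds meet, so rank(T) = 1.

rank(T) = 1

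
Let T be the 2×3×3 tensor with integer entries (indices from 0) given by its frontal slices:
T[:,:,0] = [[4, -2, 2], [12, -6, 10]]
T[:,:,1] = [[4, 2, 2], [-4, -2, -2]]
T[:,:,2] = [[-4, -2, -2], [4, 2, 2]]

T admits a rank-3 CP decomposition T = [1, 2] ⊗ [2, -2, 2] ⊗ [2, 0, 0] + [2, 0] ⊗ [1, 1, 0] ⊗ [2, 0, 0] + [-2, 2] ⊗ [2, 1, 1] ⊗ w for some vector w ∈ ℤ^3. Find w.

Subtract the known terms from T to get the rank-1 residual R = [-2, 2] ⊗ [2, 1, 1] ⊗ w, so R[i,j,k] = a[i]·b[j]·w[k]. Pick indices with nonzero a[0]·b[0] = (-2)·(2) = -4. Only the fibre through (0,0,·) is needed: R[0,0,:] = T[0,0,:] − Σₗ aₗ[0]bₗ[0]cₗ = [4, 4, -4] − (1)·(2)·[2, 0, 0] − (2)·(1)·[2, 0, 0] = [-4, 4, -4]. Then w[k] = R[0,0,k] / -4 for each k, giving w = [-4, 4, -4] / -4 = [1, -1, 1].

w = [1, -1, 1]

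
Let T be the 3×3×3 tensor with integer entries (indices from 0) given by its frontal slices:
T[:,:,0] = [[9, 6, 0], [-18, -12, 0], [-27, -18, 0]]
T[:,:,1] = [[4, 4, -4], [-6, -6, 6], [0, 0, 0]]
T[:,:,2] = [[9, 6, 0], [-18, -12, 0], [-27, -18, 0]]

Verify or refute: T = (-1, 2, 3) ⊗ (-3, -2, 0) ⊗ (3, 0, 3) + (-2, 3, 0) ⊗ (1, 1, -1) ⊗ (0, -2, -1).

Reconstruct entry (0,0,2) from the claimed factors: Σₗ aₗ[0]bₗ[0]cₗ[2] = (-1)·(-3)·(3) + (-2)·(1)·(-1) = 11, but T[0,0,2] = 9. The claim is false.

No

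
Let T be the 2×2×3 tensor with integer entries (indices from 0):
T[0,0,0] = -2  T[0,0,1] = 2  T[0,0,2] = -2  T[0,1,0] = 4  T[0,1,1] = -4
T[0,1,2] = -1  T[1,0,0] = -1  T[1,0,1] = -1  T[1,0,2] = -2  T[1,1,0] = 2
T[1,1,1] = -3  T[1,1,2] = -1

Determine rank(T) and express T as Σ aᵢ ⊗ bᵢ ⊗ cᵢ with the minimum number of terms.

rank(T) = 3

Lower bound: the mode-3 unfolding of T (rows indexed by k, columns by (i,j) = (0,0), (0,1), (1,0), (1,1)) is [[-2, 4, -1, 2], [2, -4, -1, -3], [-2, -1, -2, -1]].
There the 3×3 minor on rows k ∈ {0, 1, 2}, columns (i,j) ∈ {(0,0), (0,1), (1,0)} is det [[-2, 4, -1], [2, -4, -1], [-2, -1, -2]] = 20 ≠ 0, so this unfolding has rank ≥ 3; CP rank is at least every unfolding rank, so rank(T) ≥ 3. (This is only a lower bound: in general the CP rank may exceed every unfolding rank, so we still need to exhibit 3 rank-1 terms summing to T.)
Upper bound: T is a sum of 3 rank-1 terms, T = [0, 1] ⊗ [2, 1] ⊗ [0, -1, -2] + [1, -1] ⊗ [2, 1] ⊗ [0, 0, -1] + [2, 1] ⊗ [1, -2] ⊗ [-1, 1, 0] (one valid choice — decompositions are not unique — normalised so each a, b is primitive with positive first nonzero entry; check it by expanding all entries), so rank(T) ≤ 3.
These bounds meet, so rank(T) = 3.
Check entry T[1,0,1] = -1: (1)·(2)·(-1) + (-1)·(2)·(0) + (1)·(1)·(1) = -1.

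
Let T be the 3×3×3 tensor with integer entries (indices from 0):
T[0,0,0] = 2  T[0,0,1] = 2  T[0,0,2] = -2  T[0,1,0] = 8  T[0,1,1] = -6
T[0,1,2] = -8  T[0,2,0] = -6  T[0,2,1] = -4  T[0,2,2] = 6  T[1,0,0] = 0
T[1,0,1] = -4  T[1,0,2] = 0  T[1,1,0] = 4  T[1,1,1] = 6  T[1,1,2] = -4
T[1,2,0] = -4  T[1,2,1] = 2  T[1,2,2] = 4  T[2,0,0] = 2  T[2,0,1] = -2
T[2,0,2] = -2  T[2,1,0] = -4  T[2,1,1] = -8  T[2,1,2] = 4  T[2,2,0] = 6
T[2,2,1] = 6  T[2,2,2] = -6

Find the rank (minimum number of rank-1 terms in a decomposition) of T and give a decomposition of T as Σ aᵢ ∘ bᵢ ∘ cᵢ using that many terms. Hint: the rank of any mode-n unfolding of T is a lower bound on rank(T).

Lower bound: in the mode-2 unfolding of T (rows indexed by j, columns by (i,k)) the 3×3 minor on rows j ∈ {0, 1, 2}, columns (i,k) ∈ {(0,0), (0,1), (1,0)} is det [[2, 2, 0], [8, -6, 4], [-6, -4, -4]] = 96 ≠ 0, so that unfolding has rank ≥ 3 and hence rank(T) ≥ 3 (CP rank is at least every unfolding rank, though it can be larger).
Upper bound: T is a sum of 3 rank-1 terms, T = [1, -1, 0] ∘ [1, -1, -1] ∘ [0, 4, 0] + [1, 0, 1] ∘ [1, 2, -1] ∘ [2, -2, -2] + [1, 1, -2] ∘ [0, 1, -1] ∘ [4, 2, -4] (written with every a and b primitive with positive leading entry and the scale carried by c; CP decompositions are not unique, and this one is verified by expanding entrywise), so rank(T) ≤ 3.
These bounds meet, so rank(T) = 3.

rank(T) = 3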